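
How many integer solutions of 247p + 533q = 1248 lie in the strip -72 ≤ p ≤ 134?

gcd(533, 247):
  533 = 2×247 + 39
  247 = 6×39 + 13
  39 = 3×13
so gcd(533, 247) = 13.
Back-substitute for Bézout coefficients:
  13 = 247 - 6×39
  ... = 247×(13) + 533×(-6)
Scale by 96: particular solution (1248, -576); reduce p mod 41: (18, -6).
General solution: p = 18 + 41t, q = -6 - 19t for integer t.
-72 ≤ 18 + 41t ≤ 134 gives t ∈ [-2, 2], which is 5 values.

5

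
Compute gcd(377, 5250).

gcd(5250, 377):
  5250 = 13×377 + 349
  377 = 1×349 + 28
  349 = 12×28 + 13
  28 = 2×13 + 2
  13 = 6×2 + 1
  2 = 2×1
so gcd(5250, 377) = 1.

1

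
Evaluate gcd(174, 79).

1

gcd(174, 79):
  174 = 2×79 + 16
  79 = 4×16 + 15
  16 = 1×15 + 1
  15 = 15×1
so gcd(174, 79) = 1.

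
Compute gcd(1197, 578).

1

gcd(1197, 578) = 1  (1197 = 2*578 + 41, 578 = 14*41 + 4, 41 = 10*4 + 1, 4 = 4*1).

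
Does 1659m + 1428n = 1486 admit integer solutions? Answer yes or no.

no

gcd(1659, 1428) = 21  (1659 = 1*1428 + 231, 1428 = 6*231 + 42, 231 = 5*42 + 21, 42 = 2*21).
21 does not divide 1486 (remainder 16), so no integer solutions.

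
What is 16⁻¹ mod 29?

20

gcd(29, 16):
  29 = 1*16 + 13
  16 = 1*13 + 3
  13 = 4*3 + 1
  3 = 3*1
so gcd(29, 16) = 1.
Back-substitute for Bézout coefficients:
  1 = 13 - 4*3
  ... = 16*(-9) + 29*(5)
So 16*-9 ≡ 1 (mod 29), and -9 mod 29 = 20.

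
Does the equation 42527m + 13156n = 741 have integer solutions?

gcd(42527, 13156):
  42527 = 3×13156 + 3059
  13156 = 4×3059 + 920
  3059 = 3×920 + 299
  920 = 3×299 + 23
  299 = 13×23
so gcd(42527, 13156) = 23.
23 does not divide 741 (remainder 5), so no integer solutions.

no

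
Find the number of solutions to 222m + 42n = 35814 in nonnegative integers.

23

gcd(222, 42) = 6  (222 = 5*42 + 12, 42 = 3*12 + 6, 12 = 2*6).
Back-substituting, 222*(-3) + 42*(16) = 6.
Scale by 5969: one solution is (-17907, 95504). Reduce m mod 7: (6, 821).
General: m = 6 + 7t, n = 821 - 37t.
m ≥ 0 ⇒ t ≥ 0; n ≥ 0 ⇒ t ≤ 22. So t ∈ [0, 22]: 23 solutions.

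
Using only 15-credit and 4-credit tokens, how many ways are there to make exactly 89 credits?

1

Need nonnegative integers with 15j + 4k = 89.
gcd(15, 4) = 1, and 15·(-1) + 4·(4) = 1.
So (j₀, k₀) = (-89, 356); general j = -89 + 4t, k = 356 - 15t.
j ≥ 0 ⇒ t ≥ 23; k ≥ 0 ⇒ t ≤ 23. That's 1 value of t.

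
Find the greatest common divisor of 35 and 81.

1

gcd(81, 35) = 1  (81 = 2*35 + 11, 35 = 3*11 + 2, 11 = 5*2 + 1, 2 = 2*1).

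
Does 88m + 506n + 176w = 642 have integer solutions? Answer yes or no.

gcd(506, 88):
  506 = 5·88 + 66
  88 = 1·66 + 22
  66 = 3·22
so gcd(506, 88) = 22.
gcd(22, 176) = 22.
22 does not divide 642 (remainder 4), so no integer solutions.

no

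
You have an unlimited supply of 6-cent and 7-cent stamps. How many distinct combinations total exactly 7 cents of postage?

Need nonnegative integers with 6j + 7k = 7.
gcd(6, 7) = 1, and 6·(-1) + 7·(1) = 1.
So (j₀, k₀) = (-7, 7); general j = -7 + 7t, k = 7 - 6t.
j ≥ 0 ⇒ t ≥ 1; k ≥ 0 ⇒ t ≤ 1. That's 1 value of t.

1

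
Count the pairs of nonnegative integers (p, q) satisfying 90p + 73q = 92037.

14

gcd(90, 73):
  90 = 1*73 + 17
  73 = 4*17 + 5
  17 = 3*5 + 2
  5 = 2*2 + 1
  2 = 2*1
so gcd(90, 73) = 1.
Back-substitute for Bézout coefficients:
  1 = 5 - 2*2
  ... = 90*(-30) + 73*(37)
Scale by 92037: one solution is (-2761110, 3405369). Reduce p mod 73: (42, 1209).
General: p = 42 + 73t, q = 1209 - 90t.
p ≥ 0 ⇒ t ≥ 0; q ≥ 0 ⇒ t ≤ 13. So t ∈ [0, 13]: 14 solutions.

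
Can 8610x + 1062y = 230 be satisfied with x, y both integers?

no

gcd(8610, 1062):
  8610 = 8×1062 + 114
  1062 = 9×114 + 36
  114 = 3×36 + 6
  36 = 6×6
so gcd(8610, 1062) = 6.
6 does not divide 230 (remainder 2), so no integer solutions.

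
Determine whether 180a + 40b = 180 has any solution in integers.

gcd(180, 40):
  180 = 4×40 + 20
  40 = 2×20
so gcd(180, 40) = 20.
20 divides 180, so integer solutions exist.

yes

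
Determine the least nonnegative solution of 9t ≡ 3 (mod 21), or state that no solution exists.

5

gcd(21, 9) = 3  (21 = 2*9 + 3, 9 = 3*3).
3 divides 3, so solutions exist.
Back-substituting, 9*(-2) + 21*(1) = 3.
So 9*(-2) ≡ 3 (mod 21); multiply by 1: t ≡ -2 (mod 7).
Smallest nonnegative: t = -2 mod 7 = 5.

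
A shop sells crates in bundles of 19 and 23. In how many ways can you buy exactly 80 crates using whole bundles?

1

Need nonnegative integers with 19j + 23k = 80.
gcd(19, 23) = 1, and 19·(-6) + 23·(5) = 1.
So (j₀, k₀) = (-480, 400); general j = -480 + 23t, k = 400 - 19t.
j ≥ 0 ⇒ t ≥ 21; k ≥ 0 ⇒ t ≤ 21. That's 1 value of t.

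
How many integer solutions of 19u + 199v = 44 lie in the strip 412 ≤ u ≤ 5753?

27

gcd(199, 19) = 1.
By Bézout, 19×(21) + 199×(-2) = 1.
Particular solution: (128, -12).
General solution: u = 128 + 199t, v = -12 - 19t for integer t.
412 ≤ 128 + 199t ≤ 5753 gives t ∈ [2, 28], which is 27 values.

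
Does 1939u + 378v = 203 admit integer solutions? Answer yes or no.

yes

gcd(1939, 378) = 7  (1939 = 5×378 + 49, 378 = 7×49 + 35, 49 = 1×35 + 14, 35 = 2×14 + 7, 14 = 2×7).
7 divides 203, so integer solutions exist.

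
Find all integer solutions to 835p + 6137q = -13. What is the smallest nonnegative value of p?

3300

gcd(6137, 835) = 1.
1 divides -13, so solutions exist.
By Bézout, 835·(-1198) + 6137·(163) = 1.
Scale by -13/1 = -13: (p₀, q₀) = (15574, -2119).
General solution: p = 15574 + 6137t, q = -2119 - 835t for integer t.
p ≥ 0: smallest is 15574 mod 6137 = 3300 (at t = -2), with q = -449.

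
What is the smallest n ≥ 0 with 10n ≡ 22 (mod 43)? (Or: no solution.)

gcd(43, 10) = 1.
1 divides 22, so solutions exist.
By Bézout, 10*(13) + 43*(-3) = 1.
So 10*(13) ≡ 1 (mod 43); multiply by 22: n ≡ 286 (mod 43).
Smallest nonnegative: n = 286 mod 43 = 28.

28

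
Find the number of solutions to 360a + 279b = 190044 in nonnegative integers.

gcd(360, 279) = 9  (360 = 1*279 + 81, 279 = 3*81 + 36, 81 = 2*36 + 9, 36 = 4*9).
Back-substituting, 360*(7) + 279*(-9) = 9.
Scale by 21116: one solution is (147812, -190044). Reduce a mod 31: (4, 676).
General: a = 4 + 31t, b = 676 - 40t.
a ≥ 0 ⇒ t ≥ 0; b ≥ 0 ⇒ t ≤ 16. So t ∈ [0, 16]: 17 solutions.

17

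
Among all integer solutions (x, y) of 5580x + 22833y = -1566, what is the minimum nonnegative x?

gcd(22833, 5580):
  22833 = 4*5580 + 513
  5580 = 10*513 + 450
  513 = 1*450 + 63
  450 = 7*63 + 9
  63 = 7*9
so gcd(22833, 5580) = 9.
9 divides -1566, so solutions exist.
Back-substitute for Bézout coefficients:
  9 = 450 - 7*63
  ... = 5580*(356) + 22833*(-87)
Scale by -1566/9 = -174: (x₀, y₀) = (-61944, 15138).
General solution: x = -61944 + 2537t, y = 15138 - 620t for integer t.
x ≥ 0: smallest is -61944 mod 2537 = 1481 (at t = 25), with y = -362.

1481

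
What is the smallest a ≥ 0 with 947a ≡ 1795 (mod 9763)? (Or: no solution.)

9002

gcd(9763, 947):
  9763 = 10·947 + 293
  947 = 3·293 + 68
  293 = 4·68 + 21
  68 = 3·21 + 5
  21 = 4·5 + 1
  5 = 5·1
so gcd(9763, 947) = 1.
1 divides 1795, so solutions exist.
Back-substitute for Bézout coefficients:
  1 = 21 - 4·5
  ... = 947·(-1866) + 9763·(181)
So 947·(-1866) ≡ 1 (mod 9763); multiply by 1795: a ≡ -3349470 (mod 9763).
Smallest nonnegative: a = -3349470 mod 9763 = 9002.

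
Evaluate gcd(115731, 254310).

gcd(254310, 115731) = 21  (254310 = 2×115731 + 22848, 115731 = 5×22848 + 1491, 22848 = 15×1491 + 483, 1491 = 3×483 + 42, 483 = 11×42 + 21, 42 = 2×21).

21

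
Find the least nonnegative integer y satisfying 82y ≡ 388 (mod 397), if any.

gcd(397, 82) = 1  (397 = 4·82 + 69, 82 = 1·69 + 13, 69 = 5·13 + 4, 13 = 3·4 + 1, 4 = 4·1).
1 divides 388, so solutions exist.
Back-substituting, 82·(92) + 397·(-19) = 1.
So 82·(92) ≡ 1 (mod 397); multiply by 388: y ≡ 35696 (mod 397).
Smallest nonnegative: y = 35696 mod 397 = 363.

363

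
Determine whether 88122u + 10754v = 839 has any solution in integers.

no

gcd(88122, 10754):
  88122 = 8*10754 + 2090
  10754 = 5*2090 + 304
  2090 = 6*304 + 266
  304 = 1*266 + 38
  266 = 7*38
so gcd(88122, 10754) = 38.
38 does not divide 839 (remainder 3), so no integer solutions.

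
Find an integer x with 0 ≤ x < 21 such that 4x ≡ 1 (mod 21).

16

gcd(21, 4) = 1  (21 = 5*4 + 1, 4 = 4*1).
Back-substituting, 4*(-5) + 21*(1) = 1.
So 4*-5 ≡ 1 (mod 21), and -5 mod 21 = 16.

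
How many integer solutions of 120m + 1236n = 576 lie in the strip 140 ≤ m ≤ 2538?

gcd(1236, 120) = 12.
By Bézout, 120*(31) + 1236*(-3) = 12.
Particular solution: (46, -4).
General solution: m = 46 + 103t, n = -4 - 10t for integer t.
140 ≤ 46 + 103t ≤ 2538 gives t ∈ [1, 24], which is 24 values.

24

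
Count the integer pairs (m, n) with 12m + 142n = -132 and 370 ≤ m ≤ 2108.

gcd(142, 12) = 2.
By Bézout, 12·(12) + 142·(-1) = 2.
Particular solution: (60, -6).
General solution: m = 60 + 71t, n = -6 - 6t for integer t.
370 ≤ 60 + 71t ≤ 2108 gives t ∈ [5, 28], which is 24 values.

24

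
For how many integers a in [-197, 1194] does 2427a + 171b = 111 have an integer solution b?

25

gcd(2427, 171) = 3  (2427 = 14·171 + 33, 171 = 5·33 + 6, 33 = 5·6 + 3, 6 = 2·3).
Back-substituting, 2427·(26) + 171·(-369) = 3.
Scale by 37: particular solution (962, -13653); reduce a mod 57: (50, -709).
General solution: a = 50 + 57t, b = -709 - 809t for integer t.
-197 ≤ 50 + 57t ≤ 1194 gives t ∈ [-4, 20], which is 25 values.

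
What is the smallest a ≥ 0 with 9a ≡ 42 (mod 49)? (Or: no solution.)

gcd(49, 9) = 1.
1 divides 42, so solutions exist.
By Bézout, 9×(11) + 49×(-2) = 1.
So 9×(11) ≡ 1 (mod 49); multiply by 42: a ≡ 462 (mod 49).
Smallest nonnegative: a = 462 mod 49 = 21.

21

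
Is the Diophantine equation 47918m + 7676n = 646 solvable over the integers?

gcd(47918, 7676) = 38  (47918 = 6*7676 + 1862, 7676 = 4*1862 + 228, 1862 = 8*228 + 38, 228 = 6*38).
38 divides 646, so integer solutions exist.

yes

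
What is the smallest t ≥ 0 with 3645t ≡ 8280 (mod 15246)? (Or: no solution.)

gcd(15246, 3645) = 9.
9 divides 8280, so solutions exist.
By Bézout, 3645·(-435) + 15246·(104) = 9.
So 3645·(-435) ≡ 9 (mod 15246); multiply by 920: t ≡ -400200 (mod 1694).
Smallest nonnegative: t = -400200 mod 1694 = 1278.

1278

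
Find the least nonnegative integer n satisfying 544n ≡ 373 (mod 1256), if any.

no solution

gcd(1256, 544):
  1256 = 2·544 + 168
  544 = 3·168 + 40
  168 = 4·40 + 8
  40 = 5·8
so gcd(1256, 544) = 8.
8 does not divide 373, so the congruence has no solution.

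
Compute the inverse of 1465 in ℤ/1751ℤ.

gcd(1751, 1465) = 1.
By Bézout, 1465*(-300) + 1751*(251) = 1.
So 1465*-300 ≡ 1 (mod 1751), and -300 mod 1751 = 1451.

1451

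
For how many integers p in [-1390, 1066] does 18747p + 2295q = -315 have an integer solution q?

9

gcd(18747, 2295) = 9  (18747 = 8×2295 + 387, 2295 = 5×387 + 360, 387 = 1×360 + 27, 360 = 13×27 + 9, 27 = 3×9).
Back-substituting, 18747×(-83) + 2295×(678) = 9.
Scale by -35: particular solution (2905, -23730); reduce p mod 255: (100, -817).
General solution: p = 100 + 255t, q = -817 - 2083t for integer t.
-1390 ≤ 100 + 255t ≤ 1066 gives t ∈ [-5, 3], which is 9 values.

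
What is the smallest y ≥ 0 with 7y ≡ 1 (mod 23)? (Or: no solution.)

gcd(23, 7) = 1.
1 divides 1, so solutions exist.
By Bézout, 7·(10) + 23·(-3) = 1.
So 7·(10) ≡ 1 (mod 23); multiply by 1: y ≡ 10 (mod 23).
Smallest nonnegative: y = 10 mod 23 = 10.

10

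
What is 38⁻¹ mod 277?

226

gcd(277, 38) = 1.
By Bézout, 38·(-51) + 277·(7) = 1.
So 38·-51 ≡ 1 (mod 277), and -51 mod 277 = 226.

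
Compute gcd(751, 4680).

1

gcd(4680, 751):
  4680 = 6×751 + 174
  751 = 4×174 + 55
  174 = 3×55 + 9
  55 = 6×9 + 1
  9 = 9×1
so gcd(4680, 751) = 1.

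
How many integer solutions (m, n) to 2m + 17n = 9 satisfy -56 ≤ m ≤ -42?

1

gcd(17, 2) = 1  (17 = 8·2 + 1, 2 = 2·1).
Back-substituting, 2·(-8) + 17·(1) = 1.
Scale by 9: particular solution (-72, 9); reduce m mod 17: (13, -1).
General solution: m = 13 + 17t, n = -1 - 2t for integer t.
-56 ≤ 13 + 17t ≤ -42 gives t ∈ [-4, -4], which is 1 value.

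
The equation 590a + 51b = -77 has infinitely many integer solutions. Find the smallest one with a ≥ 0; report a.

29

gcd(590, 51):
  590 = 11*51 + 29
  51 = 1*29 + 22
  29 = 1*22 + 7
  22 = 3*7 + 1
  7 = 7*1
so gcd(590, 51) = 1.
1 divides -77, so solutions exist.
Back-substitute for Bézout coefficients:
  1 = 22 - 3*7
  ... = 590*(-7) + 51*(81)
Scale by -77/1 = -77: (a₀, b₀) = (539, -6237).
General solution: a = 539 + 51t, b = -6237 - 590t for integer t.
a ≥ 0: smallest is 539 mod 51 = 29 (at t = -10), with b = -337.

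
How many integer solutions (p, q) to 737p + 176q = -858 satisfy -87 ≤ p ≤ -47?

2

gcd(737, 176) = 11.
By Bézout, 737*(-5) + 176*(21) = 11.
Particular solution: (6, -30).
General solution: p = 6 + 16t, q = -30 - 67t for integer t.
-87 ≤ 6 + 16t ≤ -47 gives t ∈ [-5, -4], which is 2 values.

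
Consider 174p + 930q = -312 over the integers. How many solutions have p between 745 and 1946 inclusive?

8

gcd(930, 174) = 6  (930 = 5·174 + 60, 174 = 2·60 + 54, 60 = 1·54 + 6, 54 = 9·6).
Back-substituting, 174·(-16) + 930·(3) = 6.
Scale by -52: particular solution (832, -156); reduce p mod 155: (57, -11).
General solution: p = 57 + 155t, q = -11 - 29t for integer t.
745 ≤ 57 + 155t ≤ 1946 gives t ∈ [5, 12], which is 8 values.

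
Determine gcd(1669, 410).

gcd(1669, 410):
  1669 = 4·410 + 29
  410 = 14·29 + 4
  29 = 7·4 + 1
  4 = 4·1
so gcd(1669, 410) = 1.

1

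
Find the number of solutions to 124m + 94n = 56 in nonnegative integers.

gcd(124, 94):
  124 = 1*94 + 30
  94 = 3*30 + 4
  30 = 7*4 + 2
  4 = 2*2
so gcd(124, 94) = 2.
Back-substitute for Bézout coefficients:
  2 = 30 - 7*4
  ... = 124*(22) + 94*(-29)
Scale by 28: one solution is (616, -812). Reduce m mod 47: (5, -6).
General: m = 5 + 47t, n = -6 - 62t.
m ≥ 0 ⇒ t ≥ 0; n ≥ 0 ⇒ t ≤ -1. So t ∈ [0, -1]: 0 solutions.

0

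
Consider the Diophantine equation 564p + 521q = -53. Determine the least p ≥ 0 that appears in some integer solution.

23

gcd(564, 521) = 1.
1 divides -53, so solutions exist.
By Bézout, 564×(206) + 521×(-223) = 1.
Scale by -53/1 = -53: (p₀, q₀) = (-10918, 11819).
General solution: p = -10918 + 521t, q = 11819 - 564t for integer t.
p ≥ 0: smallest is -10918 mod 521 = 23 (at t = 21), with q = -25.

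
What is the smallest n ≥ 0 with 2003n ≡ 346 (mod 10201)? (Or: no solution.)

8327

gcd(10201, 2003) = 1  (10201 = 5×2003 + 186, 2003 = 10×186 + 143, 186 = 1×143 + 43, 143 = 3×43 + 14, 43 = 3×14 + 1, 14 = 14×1).
1 divides 346, so solutions exist.
Back-substituting, 2003×(-713) + 10201×(140) = 1.
So 2003×(-713) ≡ 1 (mod 10201); multiply by 346: n ≡ -246698 (mod 10201).
Smallest nonnegative: n = -246698 mod 10201 = 8327.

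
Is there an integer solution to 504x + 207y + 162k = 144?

yes

gcd(504, 207):
  504 = 2*207 + 90
  207 = 2*90 + 27
  90 = 3*27 + 9
  27 = 3*9
so gcd(504, 207) = 9.
gcd(9, 162) = 9.
9 divides 144, so integer solutions exist.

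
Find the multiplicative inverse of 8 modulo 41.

36

gcd(41, 8) = 1  (41 = 5*8 + 1, 8 = 8*1).
Back-substituting, 8*(-5) + 41*(1) = 1.
So 8*-5 ≡ 1 (mod 41), and -5 mod 41 = 36.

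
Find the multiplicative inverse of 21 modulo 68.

13

gcd(68, 21) = 1.
By Bézout, 21·(13) + 68·(-4) = 1.
So 21·13 ≡ 1 (mod 68), and 13 mod 68 = 13.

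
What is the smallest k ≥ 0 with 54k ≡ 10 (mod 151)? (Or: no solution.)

gcd(151, 54) = 1  (151 = 2*54 + 43, 54 = 1*43 + 11, 43 = 3*11 + 10, 11 = 1*10 + 1, 10 = 10*1).
1 divides 10, so solutions exist.
Back-substituting, 54*(14) + 151*(-5) = 1.
So 54*(14) ≡ 1 (mod 151); multiply by 10: k ≡ 140 (mod 151).
Smallest nonnegative: k = 140 mod 151 = 140.

140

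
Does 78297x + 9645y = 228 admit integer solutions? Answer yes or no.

yes

gcd(78297, 9645) = 3.
3 divides 228, so integer solutions exist.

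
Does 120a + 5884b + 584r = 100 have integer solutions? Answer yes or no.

gcd(5884, 120) = 4  (5884 = 49*120 + 4, 120 = 30*4).
gcd(4, 584) = 4.
4 divides 100, so integer solutions exist.

yes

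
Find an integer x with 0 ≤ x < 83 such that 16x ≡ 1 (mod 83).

gcd(83, 16):
  83 = 5×16 + 3
  16 = 5×3 + 1
  3 = 3×1
so gcd(83, 16) = 1.
Back-substitute for Bézout coefficients:
  1 = 16 - 5×3
  ... = 16×(26) + 83×(-5)
So 16×26 ≡ 1 (mod 83), and 26 mod 83 = 26.

26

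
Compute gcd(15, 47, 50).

1

gcd(47, 15) = 1.
gcd(1, 50) = 1.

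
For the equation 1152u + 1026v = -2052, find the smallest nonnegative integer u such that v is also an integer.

0

gcd(1152, 1026):
  1152 = 1*1026 + 126
  1026 = 8*126 + 18
  126 = 7*18
so gcd(1152, 1026) = 18.
18 divides -2052, so solutions exist.
Back-substitute for Bézout coefficients:
  18 = 1026 - 8*126
  ... = 1152*(-8) + 1026*(9)
Scale by -2052/18 = -114: (u₀, v₀) = (912, -1026).
General solution: u = 912 + 57t, v = -1026 - 64t for integer t.
u ≥ 0: smallest is 912 mod 57 = 0 (at t = -16), with v = -2.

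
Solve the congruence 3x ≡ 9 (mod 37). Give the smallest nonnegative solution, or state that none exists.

3

gcd(37, 3):
  37 = 12·3 + 1
  3 = 3·1
so gcd(37, 3) = 1.
1 divides 9, so solutions exist.
Back-substitute for Bézout coefficients:
  1 = 37 - 12·3
  ... = 3·(-12) + 37·(1)
So 3·(-12) ≡ 1 (mod 37); multiply by 9: x ≡ -108 (mod 37).
Smallest nonnegative: x = -108 mod 37 = 3.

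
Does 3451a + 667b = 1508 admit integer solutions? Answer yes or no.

yes

gcd(3451, 667) = 29  (3451 = 5×667 + 116, 667 = 5×116 + 87, 116 = 1×87 + 29, 87 = 3×29).
29 divides 1508, so integer solutions exist.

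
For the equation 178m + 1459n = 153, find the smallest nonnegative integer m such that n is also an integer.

632

gcd(1459, 178):
  1459 = 8·178 + 35
  178 = 5·35 + 3
  35 = 11·3 + 2
  3 = 1·2 + 1
  2 = 2·1
so gcd(1459, 178) = 1.
1 divides 153, so solutions exist.
Back-substitute for Bézout coefficients:
  1 = 3 - 1·2
  ... = 178·(500) + 1459·(-61)
Scale by 153/1 = 153: (m₀, n₀) = (76500, -9333).
General solution: m = 76500 + 1459t, n = -9333 - 178t for integer t.
m ≥ 0: smallest is 76500 mod 1459 = 632 (at t = -52), with n = -77.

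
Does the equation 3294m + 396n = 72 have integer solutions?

yes

gcd(3294, 396):
  3294 = 8*396 + 126
  396 = 3*126 + 18
  126 = 7*18
so gcd(3294, 396) = 18.
18 divides 72, so integer solutions exist.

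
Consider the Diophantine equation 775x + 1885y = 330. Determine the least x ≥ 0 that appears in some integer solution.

285

gcd(1885, 775):
  1885 = 2·775 + 335
  775 = 2·335 + 105
  335 = 3·105 + 20
  105 = 5·20 + 5
  20 = 4·5
so gcd(1885, 775) = 5.
5 divides 330, so solutions exist.
Back-substitute for Bézout coefficients:
  5 = 105 - 5·20
  ... = 775·(90) + 1885·(-37)
Scale by 330/5 = 66: (x₀, y₀) = (5940, -2442).
General solution: x = 5940 + 377t, y = -2442 - 155t for integer t.
x ≥ 0: smallest is 5940 mod 377 = 285 (at t = -15), with y = -117.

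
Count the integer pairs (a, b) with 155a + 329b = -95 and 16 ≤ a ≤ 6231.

gcd(329, 155) = 1.
By Bézout, 155*(-104) + 329*(49) = 1.
Particular solution: (10, -5).
General solution: a = 10 + 329t, b = -5 - 155t for integer t.
16 ≤ 10 + 329t ≤ 6231 gives t ∈ [1, 18], which is 18 values.

18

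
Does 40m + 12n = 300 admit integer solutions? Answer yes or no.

yes

gcd(40, 12) = 4  (40 = 3·12 + 4, 12 = 3·4).
4 divides 300, so integer solutions exist.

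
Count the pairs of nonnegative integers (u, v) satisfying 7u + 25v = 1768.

10

gcd(25, 7) = 1.
By Bézout, 7*(-7) + 25*(2) = 1.
One solution: (24, 64).
General: u = 24 + 25t, v = 64 - 7t.
u ≥ 0 ⇒ t ≥ 0; v ≥ 0 ⇒ t ≤ 9. So t ∈ [0, 9]: 10 solutions.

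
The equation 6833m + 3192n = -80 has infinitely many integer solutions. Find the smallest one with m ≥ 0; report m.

2552

gcd(6833, 3192) = 1  (6833 = 2*3192 + 449, 3192 = 7*449 + 49, 449 = 9*49 + 8, 49 = 6*8 + 1, 8 = 8*1).
1 divides -80, so solutions exist.
Back-substituting, 6833*(-391) + 3192*(837) = 1.
Scale by -80/1 = -80: (m₀, n₀) = (31280, -66960).
General solution: m = 31280 + 3192t, n = -66960 - 6833t for integer t.
m ≥ 0: smallest is 31280 mod 3192 = 2552 (at t = -9), with n = -5463.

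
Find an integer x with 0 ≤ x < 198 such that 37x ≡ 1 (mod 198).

91

gcd(198, 37):
  198 = 5×37 + 13
  37 = 2×13 + 11
  13 = 1×11 + 2
  11 = 5×2 + 1
  2 = 2×1
so gcd(198, 37) = 1.
Back-substitute for Bézout coefficients:
  1 = 11 - 5×2
  ... = 37×(91) + 198×(-17)
So 37×91 ≡ 1 (mod 198), and 91 mod 198 = 91.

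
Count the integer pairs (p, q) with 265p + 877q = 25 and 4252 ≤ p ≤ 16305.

gcd(877, 265):
  877 = 3·265 + 82
  265 = 3·82 + 19
  82 = 4·19 + 6
  19 = 3·6 + 1
  6 = 6·1
so gcd(877, 265) = 1.
Back-substitute for Bézout coefficients:
  1 = 19 - 3·6
  ... = 265·(139) + 877·(-42)
Scale by 25: particular solution (3475, -1050); reduce p mod 877: (844, -255).
General solution: p = 844 + 877t, q = -255 - 265t for integer t.
4252 ≤ 844 + 877t ≤ 16305 gives t ∈ [4, 17], which is 14 values.

14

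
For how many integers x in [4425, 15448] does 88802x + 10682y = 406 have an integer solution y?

gcd(88802, 10682) = 14.
By Bézout, 88802·(-83) + 10682·(690) = 14.
Particular solution: (645, -5362).
General solution: x = 645 + 763t, y = -5362 - 6343t for integer t.
4425 ≤ 645 + 763t ≤ 15448 gives t ∈ [5, 19], which is 15 values.

15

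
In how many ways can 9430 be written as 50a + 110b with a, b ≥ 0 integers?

17

gcd(110, 50) = 10  (110 = 2×50 + 10, 50 = 5×10).
Back-substituting, 50×(-2) + 110×(1) = 10.
Scale by 943: one solution is (-1886, 943). Reduce a mod 11: (6, 83).
General: a = 6 + 11t, b = 83 - 5t.
a ≥ 0 ⇒ t ≥ 0; b ≥ 0 ⇒ t ≤ 16. So t ∈ [0, 16]: 17 solutions.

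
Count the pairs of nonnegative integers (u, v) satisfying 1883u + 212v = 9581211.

24

gcd(1883, 212):
  1883 = 8·212 + 187
  212 = 1·187 + 25
  187 = 7·25 + 12
  25 = 2·12 + 1
  12 = 12·1
so gcd(1883, 212) = 1.
Back-substitute for Bézout coefficients:
  1 = 25 - 2·12
  ... = 1883·(-17) + 212·(151)
Scale by 9581211: one solution is (-162880587, 1446762861). Reduce u mod 212: (73, 44546).
General: u = 73 + 212t, v = 44546 - 1883t.
u ≥ 0 ⇒ t ≥ 0; v ≥ 0 ⇒ t ≤ 23. So t ∈ [0, 23]: 24 solutions.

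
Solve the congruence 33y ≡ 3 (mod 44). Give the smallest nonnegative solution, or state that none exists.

no solution

gcd(44, 33):
  44 = 1*33 + 11
  33 = 3*11
so gcd(44, 33) = 11.
11 does not divide 3, so the congruence has no solution.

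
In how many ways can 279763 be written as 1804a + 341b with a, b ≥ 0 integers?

gcd(1804, 341) = 11.
By Bézout, 1804*(7) + 341*(-37) = 11.
One solution: (29, 667).
General: a = 29 + 31t, b = 667 - 164t.
a ≥ 0 ⇒ t ≥ 0; b ≥ 0 ⇒ t ≤ 4. So t ∈ [0, 4]: 5 solutions.

5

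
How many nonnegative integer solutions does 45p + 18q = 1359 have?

15

gcd(45, 18):
  45 = 2×18 + 9
  18 = 2×9
so gcd(45, 18) = 9.
Back-substitute for Bézout coefficients:
  9 = 45 - 2×18
  ... = 45×(1) + 18×(-2)
Scale by 151: one solution is (151, -302). Reduce p mod 2: (1, 73).
General: p = 1 + 2t, q = 73 - 5t.
p ≥ 0 ⇒ t ≥ 0; q ≥ 0 ⇒ t ≤ 14. So t ∈ [0, 14]: 15 solutions.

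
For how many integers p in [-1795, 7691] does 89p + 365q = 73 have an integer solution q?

26

gcd(365, 89):
  365 = 4×89 + 9
  89 = 9×9 + 8
  9 = 1×8 + 1
  8 = 8×1
so gcd(365, 89) = 1.
Back-substitute for Bézout coefficients:
  1 = 9 - 1×8
  ... = 89×(-41) + 365×(10)
Scale by 73: particular solution (-2993, 730); reduce p mod 365: (292, -71).
General solution: p = 292 + 365t, q = -71 - 89t for integer t.
-1795 ≤ 292 + 365t ≤ 7691 gives t ∈ [-5, 20], which is 26 values.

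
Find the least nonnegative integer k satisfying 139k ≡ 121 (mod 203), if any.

gcd(203, 139):
  203 = 1·139 + 64
  139 = 2·64 + 11
  64 = 5·11 + 9
  11 = 1·9 + 2
  9 = 4·2 + 1
  2 = 2·1
so gcd(203, 139) = 1.
1 divides 121, so solutions exist.
Back-substitute for Bézout coefficients:
  1 = 9 - 4·2
  ... = 139·(-92) + 203·(63)
So 139·(-92) ≡ 1 (mod 203); multiply by 121: k ≡ -11132 (mod 203).
Smallest nonnegative: k = -11132 mod 203 = 33.

33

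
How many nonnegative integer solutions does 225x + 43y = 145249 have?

15

gcd(225, 43) = 1  (225 = 5×43 + 10, 43 = 4×10 + 3, 10 = 3×3 + 1, 3 = 3×1).
Back-substituting, 225×(13) + 43×(-68) = 1.
Scale by 145249: one solution is (1888237, -9876932). Reduce x mod 43: (21, 3268).
General: x = 21 + 43t, y = 3268 - 225t.
x ≥ 0 ⇒ t ≥ 0; y ≥ 0 ⇒ t ≤ 14. So t ∈ [0, 14]: 15 solutions.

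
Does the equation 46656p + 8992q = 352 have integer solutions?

gcd(46656, 8992) = 32  (46656 = 5*8992 + 1696, 8992 = 5*1696 + 512, 1696 = 3*512 + 160, 512 = 3*160 + 32, 160 = 5*32).
32 divides 352, so integer solutions exist.

yes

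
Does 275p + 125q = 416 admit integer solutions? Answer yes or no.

no

gcd(275, 125):
  275 = 2·125 + 25
  125 = 5·25
so gcd(275, 125) = 25.
25 does not divide 416 (remainder 16), so no integer solutions.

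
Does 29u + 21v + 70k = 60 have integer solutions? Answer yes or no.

yes

gcd(29, 21):
  29 = 1×21 + 8
  21 = 2×8 + 5
  8 = 1×5 + 3
  5 = 1×3 + 2
  3 = 1×2 + 1
  2 = 2×1
so gcd(29, 21) = 1.
gcd(1, 70) = 1.
1 divides 60, so integer solutions exist.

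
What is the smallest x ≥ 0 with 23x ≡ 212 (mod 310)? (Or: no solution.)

144

gcd(310, 23) = 1  (310 = 13*23 + 11, 23 = 2*11 + 1, 11 = 11*1).
1 divides 212, so solutions exist.
Back-substituting, 23*(27) + 310*(-2) = 1.
So 23*(27) ≡ 1 (mod 310); multiply by 212: x ≡ 5724 (mod 310).
Smallest nonnegative: x = 5724 mod 310 = 144.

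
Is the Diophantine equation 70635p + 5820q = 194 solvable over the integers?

no

gcd(70635, 5820):
  70635 = 12*5820 + 795
  5820 = 7*795 + 255
  795 = 3*255 + 30
  255 = 8*30 + 15
  30 = 2*15
so gcd(70635, 5820) = 15.
15 does not divide 194 (remainder 14), so no integer solutions.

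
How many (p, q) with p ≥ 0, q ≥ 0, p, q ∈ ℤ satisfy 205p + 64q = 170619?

gcd(205, 64) = 1  (205 = 3×64 + 13, 64 = 4×13 + 12, 13 = 1×12 + 1, 12 = 12×1).
Back-substituting, 205×(5) + 64×(-16) = 1.
Scale by 170619: one solution is (853095, -2729904). Reduce p mod 64: (39, 2541).
General: p = 39 + 64t, q = 2541 - 205t.
p ≥ 0 ⇒ t ≥ 0; q ≥ 0 ⇒ t ≤ 12. So t ∈ [0, 12]: 13 solutions.

13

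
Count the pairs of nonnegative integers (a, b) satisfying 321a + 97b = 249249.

8

gcd(321, 97) = 1  (321 = 3×97 + 30, 97 = 3×30 + 7, 30 = 4×7 + 2, 7 = 3×2 + 1, 2 = 2×1).
Back-substituting, 321×(-42) + 97×(139) = 1.
Scale by 249249: one solution is (-10468458, 34645611). Reduce a mod 97: (73, 2328).
General: a = 73 + 97t, b = 2328 - 321t.
a ≥ 0 ⇒ t ≥ 0; b ≥ 0 ⇒ t ≤ 7. So t ∈ [0, 7]: 8 solutions.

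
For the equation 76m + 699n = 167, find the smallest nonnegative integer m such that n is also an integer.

692

gcd(699, 76) = 1.
1 divides 167, so solutions exist.
By Bézout, 76*(46) + 699*(-5) = 1.
Scale by 167/1 = 167: (m₀, n₀) = (7682, -835).
General solution: m = 7682 + 699t, n = -835 - 76t for integer t.
m ≥ 0: smallest is 7682 mod 699 = 692 (at t = -10), with n = -75.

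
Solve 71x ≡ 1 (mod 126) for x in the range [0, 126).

gcd(126, 71) = 1.
By Bézout, 71×(-55) + 126×(31) = 1.
So 71×-55 ≡ 1 (mod 126), and -55 mod 126 = 71.

71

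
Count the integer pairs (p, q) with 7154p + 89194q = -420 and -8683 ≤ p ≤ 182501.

30

gcd(89194, 7154) = 14.
By Bézout, 7154*(773) + 89194*(-62) = 14.
Particular solution: (2294, -184).
General solution: p = 2294 + 6371t, q = -184 - 511t for integer t.
-8683 ≤ 2294 + 6371t ≤ 182501 gives t ∈ [-1, 28], which is 30 values.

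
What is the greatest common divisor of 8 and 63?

gcd(63, 8) = 1  (63 = 7×8 + 7, 8 = 1×7 + 1, 7 = 7×1).

1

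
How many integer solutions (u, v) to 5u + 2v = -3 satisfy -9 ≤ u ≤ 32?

gcd(5, 2) = 1.
By Bézout, 5·(1) + 2·(-2) = 1.
Particular solution: (1, -4).
General solution: u = 1 + 2t, v = -4 - 5t for integer t.
-9 ≤ 1 + 2t ≤ 32 gives t ∈ [-5, 15], which is 21 values.

21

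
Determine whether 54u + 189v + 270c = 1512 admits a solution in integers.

gcd(189, 54) = 27  (189 = 3·54 + 27, 54 = 2·27).
gcd(27, 270) = 27.
27 divides 1512, so integer solutions exist.

yes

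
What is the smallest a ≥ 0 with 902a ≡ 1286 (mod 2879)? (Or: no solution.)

2657

gcd(2879, 902) = 1  (2879 = 3·902 + 173, 902 = 5·173 + 37, 173 = 4·37 + 25, 37 = 1·25 + 12, 25 = 2·12 + 1, 12 = 12·1).
1 divides 1286, so solutions exist.
Back-substituting, 902·(-233) + 2879·(73) = 1.
So 902·(-233) ≡ 1 (mod 2879); multiply by 1286: a ≡ -299638 (mod 2879).
Smallest nonnegative: a = -299638 mod 2879 = 2657.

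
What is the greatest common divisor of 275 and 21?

1

gcd(275, 21):
  275 = 13·21 + 2
  21 = 10·2 + 1
  2 = 2·1
so gcd(275, 21) = 1.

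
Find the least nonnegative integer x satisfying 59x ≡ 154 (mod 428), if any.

gcd(428, 59):
  428 = 7·59 + 15
  59 = 3·15 + 14
  15 = 1·14 + 1
  14 = 14·1
so gcd(428, 59) = 1.
1 divides 154, so solutions exist.
Back-substitute for Bézout coefficients:
  1 = 15 - 1·14
  ... = 59·(-29) + 428·(4)
So 59·(-29) ≡ 1 (mod 428); multiply by 154: x ≡ -4466 (mod 428).
Smallest nonnegative: x = -4466 mod 428 = 242.

242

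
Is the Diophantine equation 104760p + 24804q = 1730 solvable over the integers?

no

gcd(104760, 24804) = 36  (104760 = 4*24804 + 5544, 24804 = 4*5544 + 2628, 5544 = 2*2628 + 288, 2628 = 9*288 + 36, 288 = 8*36).
36 does not divide 1730 (remainder 2), so no integer solutions.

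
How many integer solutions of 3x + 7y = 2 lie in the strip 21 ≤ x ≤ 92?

10

gcd(7, 3) = 1  (7 = 2*3 + 1, 3 = 3*1).
Back-substituting, 3*(-2) + 7*(1) = 1.
Scale by 2: particular solution (-4, 2); reduce x mod 7: (3, -1).
General solution: x = 3 + 7t, y = -1 - 3t for integer t.
21 ≤ 3 + 7t ≤ 92 gives t ∈ [3, 12], which is 10 values.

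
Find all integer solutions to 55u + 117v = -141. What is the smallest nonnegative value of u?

gcd(117, 55) = 1.
1 divides -141, so solutions exist.
By Bézout, 55*(-17) + 117*(8) = 1.
Scale by -141/1 = -141: (u₀, v₀) = (2397, -1128).
General solution: u = 2397 + 117t, v = -1128 - 55t for integer t.
u ≥ 0: smallest is 2397 mod 117 = 57 (at t = -20), with v = -28.

57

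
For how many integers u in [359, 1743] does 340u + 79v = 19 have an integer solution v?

gcd(340, 79):
  340 = 4*79 + 24
  79 = 3*24 + 7
  24 = 3*7 + 3
  7 = 2*3 + 1
  3 = 3*1
so gcd(340, 79) = 1.
Back-substitute for Bézout coefficients:
  1 = 7 - 2*3
  ... = 340*(-23) + 79*(99)
Scale by 19: particular solution (-437, 1881); reduce u mod 79: (37, -159).
General solution: u = 37 + 79t, v = -159 - 340t for integer t.
359 ≤ 37 + 79t ≤ 1743 gives t ∈ [5, 21], which is 17 values.

17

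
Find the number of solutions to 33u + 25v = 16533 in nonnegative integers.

gcd(33, 25) = 1.
By Bézout, 33×(-3) + 25×(4) = 1.
One solution: (1, 660).
General: u = 1 + 25t, v = 660 - 33t.
u ≥ 0 ⇒ t ≥ 0; v ≥ 0 ⇒ t ≤ 20. So t ∈ [0, 20]: 21 solutions.

21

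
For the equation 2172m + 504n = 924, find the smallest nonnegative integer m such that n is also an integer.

gcd(2172, 504) = 12.
12 divides 924, so solutions exist.
By Bézout, 2172×(13) + 504×(-56) = 12.
Scale by 924/12 = 77: (m₀, n₀) = (1001, -4312).
General solution: m = 1001 + 42t, n = -4312 - 181t for integer t.
m ≥ 0: smallest is 1001 mod 42 = 35 (at t = -23), with n = -149.

35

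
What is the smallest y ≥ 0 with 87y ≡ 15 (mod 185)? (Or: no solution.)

gcd(185, 87):
  185 = 2×87 + 11
  87 = 7×11 + 10
  11 = 1×10 + 1
  10 = 10×1
so gcd(185, 87) = 1.
1 divides 15, so solutions exist.
Back-substitute for Bézout coefficients:
  1 = 11 - 1×10
  ... = 87×(-17) + 185×(8)
So 87×(-17) ≡ 1 (mod 185); multiply by 15: y ≡ -255 (mod 185).
Smallest nonnegative: y = -255 mod 185 = 115.

115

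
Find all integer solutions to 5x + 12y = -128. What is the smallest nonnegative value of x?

gcd(12, 5) = 1.
1 divides -128, so solutions exist.
By Bézout, 5·(5) + 12·(-2) = 1.
Scale by -128/1 = -128: (x₀, y₀) = (-640, 256).
General solution: x = -640 + 12t, y = 256 - 5t for integer t.
x ≥ 0: smallest is -640 mod 12 = 8 (at t = 54), with y = -14.

8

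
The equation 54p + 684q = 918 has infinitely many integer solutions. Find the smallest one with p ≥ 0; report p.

17

gcd(684, 54) = 18  (684 = 12*54 + 36, 54 = 1*36 + 18, 36 = 2*18).
18 divides 918, so solutions exist.
Back-substituting, 54*(13) + 684*(-1) = 18.
Scale by 918/18 = 51: (p₀, q₀) = (663, -51).
General solution: p = 663 + 38t, q = -51 - 3t for integer t.
p ≥ 0: smallest is 663 mod 38 = 17 (at t = -17), with q = 0.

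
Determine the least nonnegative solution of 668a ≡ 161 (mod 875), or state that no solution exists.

gcd(875, 668) = 1.
1 divides 161, so solutions exist.
By Bézout, 668·(-93) + 875·(71) = 1.
So 668·(-93) ≡ 1 (mod 875); multiply by 161: a ≡ -14973 (mod 875).
Smallest nonnegative: a = -14973 mod 875 = 777.

777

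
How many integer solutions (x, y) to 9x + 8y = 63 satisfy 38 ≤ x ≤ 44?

gcd(9, 8) = 1  (9 = 1·8 + 1, 8 = 8·1).
Back-substituting, 9·(1) + 8·(-1) = 1.
Scale by 63: particular solution (63, -63); reduce x mod 8: (7, 0).
General solution: x = 7 + 8t, y = 0 - 9t for integer t.
38 ≤ 7 + 8t ≤ 44 gives t ∈ [4, 4], which is 1 value.

1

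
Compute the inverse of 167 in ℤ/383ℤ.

gcd(383, 167):
  383 = 2*167 + 49
  167 = 3*49 + 20
  49 = 2*20 + 9
  20 = 2*9 + 2
  9 = 4*2 + 1
  2 = 2*1
so gcd(383, 167) = 1.
Back-substitute for Bézout coefficients:
  1 = 9 - 4*2
  ... = 167*(-172) + 383*(75)
So 167*-172 ≡ 1 (mod 383), and -172 mod 383 = 211.

211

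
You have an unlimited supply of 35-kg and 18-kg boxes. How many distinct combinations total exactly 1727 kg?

Need nonnegative integers with 35j + 18k = 1727.
gcd(35, 18) = 1, and 35·(-1) + 18·(2) = 1.
So (j₀, k₀) = (-1727, 3454); general j = -1727 + 18t, k = 3454 - 35t.
j ≥ 0 ⇒ t ≥ 96; k ≥ 0 ⇒ t ≤ 98. That's 3 values of t.

3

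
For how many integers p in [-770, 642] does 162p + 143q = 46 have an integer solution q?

gcd(162, 143):
  162 = 1×143 + 19
  143 = 7×19 + 10
  19 = 1×10 + 9
  10 = 1×9 + 1
  9 = 9×1
so gcd(162, 143) = 1.
Back-substitute for Bézout coefficients:
  1 = 10 - 1×9
  ... = 162×(-15) + 143×(17)
Scale by 46: particular solution (-690, 782); reduce p mod 143: (25, -28).
General solution: p = 25 + 143t, q = -28 - 162t for integer t.
-770 ≤ 25 + 143t ≤ 642 gives t ∈ [-5, 4], which is 10 values.

10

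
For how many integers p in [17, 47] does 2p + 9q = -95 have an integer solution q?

gcd(9, 2):
  9 = 4×2 + 1
  2 = 2×1
so gcd(9, 2) = 1.
Back-substitute for Bézout coefficients:
  1 = 9 - 4×2
  ... = 2×(-4) + 9×(1)
Scale by -95: particular solution (380, -95); reduce p mod 9: (2, -11).
General solution: p = 2 + 9t, q = -11 - 2t for integer t.
17 ≤ 2 + 9t ≤ 47 gives t ∈ [2, 5], which is 4 values.

4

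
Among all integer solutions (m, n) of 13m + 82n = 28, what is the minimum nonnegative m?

gcd(82, 13) = 1.
1 divides 28, so solutions exist.
By Bézout, 13×(19) + 82×(-3) = 1.
Scale by 28/1 = 28: (m₀, n₀) = (532, -84).
General solution: m = 532 + 82t, n = -84 - 13t for integer t.
m ≥ 0: smallest is 532 mod 82 = 40 (at t = -6), with n = -6.

40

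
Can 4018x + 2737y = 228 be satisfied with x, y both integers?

no

gcd(4018, 2737) = 7.
7 does not divide 228 (remainder 4), so no integer solutions.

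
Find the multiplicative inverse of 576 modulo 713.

484

gcd(713, 576):
  713 = 1·576 + 137
  576 = 4·137 + 28
  137 = 4·28 + 25
  28 = 1·25 + 3
  25 = 8·3 + 1
  3 = 3·1
so gcd(713, 576) = 1.
Back-substitute for Bézout coefficients:
  1 = 25 - 8·3
  ... = 576·(-229) + 713·(185)
So 576·-229 ≡ 1 (mod 713), and -229 mod 713 = 484.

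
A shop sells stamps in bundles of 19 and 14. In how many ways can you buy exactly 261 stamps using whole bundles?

1

Need nonnegative integers with 19j + 14k = 261.
gcd(19, 14) = 1, and 19·(3) + 14·(-4) = 1.
So (j₀, k₀) = (783, -1044); general j = 783 + 14t, k = -1044 - 19t.
j ≥ 0 ⇒ t ≥ -55; k ≥ 0 ⇒ t ≤ -55. That's 1 value of t.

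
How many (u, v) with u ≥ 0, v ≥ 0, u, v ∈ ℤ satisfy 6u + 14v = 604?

14

gcd(14, 6) = 2  (14 = 2×6 + 2, 6 = 3×2).
Back-substituting, 6×(-2) + 14×(1) = 2.
Scale by 302: one solution is (-604, 302). Reduce u mod 7: (5, 41).
General: u = 5 + 7t, v = 41 - 3t.
u ≥ 0 ⇒ t ≥ 0; v ≥ 0 ⇒ t ≤ 13. So t ∈ [0, 13]: 14 solutions.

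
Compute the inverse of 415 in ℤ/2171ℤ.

701

gcd(2171, 415) = 1  (2171 = 5*415 + 96, 415 = 4*96 + 31, 96 = 3*31 + 3, 31 = 10*3 + 1, 3 = 3*1).
Back-substituting, 415*(701) + 2171*(-134) = 1.
So 415*701 ≡ 1 (mod 2171), and 701 mod 2171 = 701.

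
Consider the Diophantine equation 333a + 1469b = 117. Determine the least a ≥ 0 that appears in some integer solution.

gcd(1469, 333):
  1469 = 4*333 + 137
  333 = 2*137 + 59
  137 = 2*59 + 19
  59 = 3*19 + 2
  19 = 9*2 + 1
  2 = 2*1
so gcd(1469, 333) = 1.
1 divides 117, so solutions exist.
Back-substitute for Bézout coefficients:
  1 = 19 - 9*2
  ... = 333*(-697) + 1469*(158)
Scale by 117/1 = 117: (a₀, b₀) = (-81549, 18486).
General solution: a = -81549 + 1469t, b = 18486 - 333t for integer t.
a ≥ 0: smallest is -81549 mod 1469 = 715 (at t = 56), with b = -162.

715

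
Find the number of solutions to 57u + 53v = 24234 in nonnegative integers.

gcd(57, 53) = 1.
By Bézout, 57·(-13) + 53·(14) = 1.
One solution: (43, 411).
General: u = 43 + 53t, v = 411 - 57t.
u ≥ 0 ⇒ t ≥ 0; v ≥ 0 ⇒ t ≤ 7. So t ∈ [0, 7]: 8 solutions.

8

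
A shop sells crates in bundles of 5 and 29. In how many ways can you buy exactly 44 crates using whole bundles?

Need nonnegative integers with 5j + 29k = 44.
gcd(5, 29) = 1, and 5·(6) + 29·(-1) = 1.
So (j₀, k₀) = (264, -44); general j = 264 + 29t, k = -44 - 5t.
j ≥ 0 ⇒ t ≥ -9; k ≥ 0 ⇒ t ≤ -9. That's 1 value of t.

1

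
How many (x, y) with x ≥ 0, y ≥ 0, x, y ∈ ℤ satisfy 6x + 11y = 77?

2

gcd(11, 6) = 1.
By Bézout, 6×(2) + 11×(-1) = 1.
One solution: (0, 7).
General: x = 0 + 11t, y = 7 - 6t.
x ≥ 0 ⇒ t ≥ 0; y ≥ 0 ⇒ t ≤ 1. So t ∈ [0, 1]: 2 solutions.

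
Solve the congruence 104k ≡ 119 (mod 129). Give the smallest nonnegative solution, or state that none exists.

gcd(129, 104) = 1  (129 = 1·104 + 25, 104 = 4·25 + 4, 25 = 6·4 + 1, 4 = 4·1).
1 divides 119, so solutions exist.
Back-substituting, 104·(-31) + 129·(25) = 1.
So 104·(-31) ≡ 1 (mod 129); multiply by 119: k ≡ -3689 (mod 129).
Smallest nonnegative: k = -3689 mod 129 = 52.

52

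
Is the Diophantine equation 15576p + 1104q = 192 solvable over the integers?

yes

gcd(15576, 1104) = 24.
24 divides 192, so integer solutions exist.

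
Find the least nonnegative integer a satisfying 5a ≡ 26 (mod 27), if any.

gcd(27, 5) = 1  (27 = 5*5 + 2, 5 = 2*2 + 1, 2 = 2*1).
1 divides 26, so solutions exist.
Back-substituting, 5*(11) + 27*(-2) = 1.
So 5*(11) ≡ 1 (mod 27); multiply by 26: a ≡ 286 (mod 27).
Smallest nonnegative: a = 286 mod 27 = 16.

16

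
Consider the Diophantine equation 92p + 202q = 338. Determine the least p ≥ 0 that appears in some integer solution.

41

gcd(202, 92) = 2  (202 = 2·92 + 18, 92 = 5·18 + 2, 18 = 9·2).
2 divides 338, so solutions exist.
Back-substituting, 92·(11) + 202·(-5) = 2.
Scale by 338/2 = 169: (p₀, q₀) = (1859, -845).
General solution: p = 1859 + 101t, q = -845 - 46t for integer t.
p ≥ 0: smallest is 1859 mod 101 = 41 (at t = -18), with q = -17.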